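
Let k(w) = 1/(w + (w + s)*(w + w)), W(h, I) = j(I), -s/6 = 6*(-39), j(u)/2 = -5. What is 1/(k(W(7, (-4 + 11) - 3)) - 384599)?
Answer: -27890/10726466111 ≈ -2.6001e-6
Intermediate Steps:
j(u) = -10 (j(u) = 2*(-5) = -10)
s = 1404 (s = -36*(-39) = -6*(-234) = 1404)
W(h, I) = -10
k(w) = 1/(w + 2*w*(1404 + w)) (k(w) = 1/(w + (w + 1404)*(w + w)) = 1/(w + (1404 + w)*(2*w)) = 1/(w + 2*w*(1404 + w)))
1/(k(W(7, (-4 + 11) - 3)) - 384599) = 1/(1/((-10)*(2809 + 2*(-10))) - 384599) = 1/(-1/(10*(2809 - 20)) - 384599) = 1/(-⅒/2789 - 384599) = 1/(-⅒*1/2789 - 384599) = 1/(-1/27890 - 384599) = 1/(-10726466111/27890) = -27890/10726466111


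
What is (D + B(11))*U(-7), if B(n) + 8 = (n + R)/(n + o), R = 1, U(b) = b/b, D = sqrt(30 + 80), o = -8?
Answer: -4 + sqrt(110) ≈ 6.4881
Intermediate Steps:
D = sqrt(110) ≈ 10.488
U(b) = 1
B(n) = -8 + (1 + n)/(-8 + n) (B(n) = -8 + (n + 1)/(n - 8) = -8 + (1 + n)/(-8 + n))
(D + B(11))*U(-7) = (sqrt(110) + (65 - 7*11)/(-8 + 11))*1 = (sqrt(110) + (65 - 77)/3)*1 = (sqrt(110) + (1/3)*(-12))*1 = (sqrt(110) - 4)*1 = (-4 + sqrt(110))*1 = -4 + sqrt(110)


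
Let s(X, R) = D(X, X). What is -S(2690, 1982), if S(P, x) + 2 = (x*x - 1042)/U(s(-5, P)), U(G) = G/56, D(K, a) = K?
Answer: 219927802/5 ≈ 4.3986e+7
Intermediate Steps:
s(X, R) = X
U(G) = G/56 (U(G) = G*(1/56) = G/56)
S(P, x) = 58342/5 - 56*x²/5 (S(P, x) = -2 + (x*x - 1042)/(((1/56)*(-5))) = -2 + (x² - 1042)/(-5/56) = -2 + (-1042 + x²)*(-56/5) = -2 + (58352/5 - 56*x²/5) = 58342/5 - 56*x²/5)
-S(2690, 1982) = -(58342/5 - 56/5*1982²) = -(58342/5 - 56/5*3928324) = -(58342/5 - 219986144/5) = -1*(-219927802/5) = 219927802/5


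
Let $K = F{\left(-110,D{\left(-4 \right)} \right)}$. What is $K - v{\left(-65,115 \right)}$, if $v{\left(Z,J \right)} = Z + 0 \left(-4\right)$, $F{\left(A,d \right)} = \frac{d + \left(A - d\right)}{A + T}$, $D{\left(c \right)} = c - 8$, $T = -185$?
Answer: $\frac{3857}{59} \approx 65.373$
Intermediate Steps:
$D{\left(c \right)} = -8 + c$ ($D{\left(c \right)} = c - 8 = -8 + c$)
$F{\left(A,d \right)} = \frac{A}{-185 + A}$ ($F{\left(A,d \right)} = \frac{d + \left(A - d\right)}{A - 185} = \frac{A}{-185 + A}$)
$v{\left(Z,J \right)} = Z$ ($v{\left(Z,J \right)} = Z + 0 = Z$)
$K = \frac{22}{59}$ ($K = - \frac{110}{-185 - 110} = - \frac{110}{-295} = \left(-110\right) \left(- \frac{1}{295}\right) = \frac{22}{59} \approx 0.37288$)
$K - v{\left(-65,115 \right)} = \frac{22}{59} - -65 = \frac{22}{59} + 65 = \frac{3857}{59}$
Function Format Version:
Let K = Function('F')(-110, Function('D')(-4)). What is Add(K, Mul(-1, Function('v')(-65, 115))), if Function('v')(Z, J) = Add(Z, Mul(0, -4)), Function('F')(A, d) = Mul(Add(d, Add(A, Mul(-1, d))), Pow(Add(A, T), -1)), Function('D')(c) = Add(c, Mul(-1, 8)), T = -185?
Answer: Rational(3857, 59) ≈ 65.373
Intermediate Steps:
Function('D')(c) = Add(-8, c) (Function('D')(c) = Add(c, -8) = Add(-8, c))
Function('F')(A, d) = Mul(A, Pow(Add(-185, A), -1)) (Function('F')(A, d) = Mul(Add(d, Add(A, Mul(-1, d))), Pow(Add(A, -185), -1)) = Mul(A, Pow(Add(-185, A), -1)))
Function('v')(Z, J) = Z (Function('v')(Z, J) = Add(Z, 0) = Z)
K = Rational(22, 59) (K = Mul(-110, Pow(Add(-185, -110), -1)) = Mul(-110, Pow(-295, -1)) = Mul(-110, Rational(-1, 295)) = Rational(22, 59) ≈ 0.37288)
Add(K, Mul(-1, Function('v')(-65, 115))) = Add(Rational(22, 59), Mul(-1, -65)) = Add(Rational(22, 59), 65) = Rational(3857, 59)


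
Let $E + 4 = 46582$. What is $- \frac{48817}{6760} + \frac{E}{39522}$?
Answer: $- \frac{38439957}{6361160} \approx -6.0429$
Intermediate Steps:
$E = 46578$ ($E = -4 + 46582 = 46578$)
$- \frac{48817}{6760} + \frac{E}{39522} = - \frac{48817}{6760} + \frac{46578}{39522} = \left(-48817\right) \frac{1}{6760} + 46578 \cdot \frac{1}{39522} = - \frac{48817}{6760} + \frac{1109}{941} = - \frac{38439957}{6361160}$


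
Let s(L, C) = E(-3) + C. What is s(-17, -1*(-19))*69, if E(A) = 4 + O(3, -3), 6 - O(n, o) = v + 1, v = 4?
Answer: 1656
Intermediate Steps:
O(n, o) = 1 (O(n, o) = 6 - (4 + 1) = 6 - 1*5 = 6 - 5 = 1)
E(A) = 5 (E(A) = 4 + 1 = 5)
s(L, C) = 5 + C
s(-17, -1*(-19))*69 = (5 - 1*(-19))*69 = (5 + 19)*69 = 24*69 = 1656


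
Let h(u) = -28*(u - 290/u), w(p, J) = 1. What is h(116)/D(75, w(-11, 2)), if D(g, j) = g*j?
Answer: -3178/75 ≈ -42.373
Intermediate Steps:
h(u) = -28*u + 8120/u
h(116)/D(75, w(-11, 2)) = (-28*116 + 8120/116)/((75*1)) = (-3248 + 8120*(1/116))/75 = (-3248 + 70)*(1/75) = -3178*1/75 = -3178/75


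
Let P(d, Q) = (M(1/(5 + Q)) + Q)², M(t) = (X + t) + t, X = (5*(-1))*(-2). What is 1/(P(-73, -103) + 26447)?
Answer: 2401/84274611 ≈ 2.8490e-5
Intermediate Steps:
X = 10 (X = -5*(-2) = 10)
M(t) = 10 + 2*t (M(t) = (10 + t) + t = 10 + 2*t)
P(d, Q) = (10 + Q + 2/(5 + Q))² (P(d, Q) = ((10 + 2/(5 + Q)) + Q)² = (10 + Q + 2/(5 + Q))²)
1/(P(-73, -103) + 26447) = 1/((52 + (-103)² + 15*(-103))²/(5 - 103)² + 26447) = 1/((52 + 10609 - 1545)²/(-98)² + 26447) = 1/((1/9604)*9116² + 26447) = 1/((1/9604)*83101456 + 26447) = 1/(20775364/2401 + 26447) = 1/(84274611/2401) = 2401/84274611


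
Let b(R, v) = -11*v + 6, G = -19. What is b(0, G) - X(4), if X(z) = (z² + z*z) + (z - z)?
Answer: 183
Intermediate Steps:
b(R, v) = 6 - 11*v
X(z) = 2*z² (X(z) = (z² + z²) + 0 = 2*z² + 0 = 2*z²)
b(0, G) - X(4) = (6 - 11*(-19)) - 2*4² = (6 + 209) - 2*16 = 215 - 1*32 = 215 - 32 = 183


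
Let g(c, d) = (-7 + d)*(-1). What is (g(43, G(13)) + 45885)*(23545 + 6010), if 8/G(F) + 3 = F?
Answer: 1356314416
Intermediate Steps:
G(F) = 8/(-3 + F)
g(c, d) = 7 - d
(g(43, G(13)) + 45885)*(23545 + 6010) = ((7 - 8/(-3 + 13)) + 45885)*(23545 + 6010) = ((7 - 8/10) + 45885)*29555 = ((7 - 1*⅘) + 45885)*29555 = ((7 - ⅘) + 45885)*29555 = (31/5 + 45885)*29555 = (229456/5)*29555 = 1356314416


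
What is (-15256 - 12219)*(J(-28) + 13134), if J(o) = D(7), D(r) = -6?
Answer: -360691800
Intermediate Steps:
J(o) = -6
(-15256 - 12219)*(J(-28) + 13134) = (-15256 - 12219)*(-6 + 13134) = -27475*13128 = -360691800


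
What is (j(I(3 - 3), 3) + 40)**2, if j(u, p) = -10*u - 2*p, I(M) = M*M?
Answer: 1156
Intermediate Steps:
I(M) = M**2
(j(I(3 - 3), 3) + 40)**2 = ((-10*(3 - 3)**2 - 2*3) + 40)**2 = ((-10*0**2 - 6) + 40)**2 = ((-10*0 - 6) + 40)**2 = ((0 - 6) + 40)**2 = (-6 + 40)**2 = 34**2 = 1156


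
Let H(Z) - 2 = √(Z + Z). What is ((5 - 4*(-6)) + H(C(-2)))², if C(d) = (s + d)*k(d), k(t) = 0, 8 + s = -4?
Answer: 961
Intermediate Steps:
s = -12 (s = -8 - 4 = -12)
C(d) = 0 (C(d) = (-12 + d)*0 = 0)
H(Z) = 2 + √2*√Z (H(Z) = 2 + √(Z + Z) = 2 + √(2*Z) = 2 + √2*√Z)
((5 - 4*(-6)) + H(C(-2)))² = ((5 - 4*(-6)) + (2 + √2*√0))² = ((5 + 24) + (2 + √2*0))² = (29 + (2 + 0))² = (29 + 2)² = 31² = 961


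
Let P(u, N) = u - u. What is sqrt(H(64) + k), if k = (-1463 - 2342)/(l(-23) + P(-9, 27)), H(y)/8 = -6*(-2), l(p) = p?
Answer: sqrt(138299)/23 ≈ 16.169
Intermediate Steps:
H(y) = 96 (H(y) = 8*(-6*(-2)) = 8*12 = 96)
P(u, N) = 0
k = 3805/23 (k = (-1463 - 2342)/(-23 + 0) = -3805/(-23) = -3805*(-1/23) = 3805/23 ≈ 165.43)
sqrt(H(64) + k) = sqrt(96 + 3805/23) = sqrt(6013/23) = sqrt(138299)/23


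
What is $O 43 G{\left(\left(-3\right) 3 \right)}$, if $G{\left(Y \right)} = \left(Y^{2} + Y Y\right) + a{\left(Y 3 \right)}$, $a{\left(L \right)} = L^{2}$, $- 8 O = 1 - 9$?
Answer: $38313$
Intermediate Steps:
$O = 1$ ($O = - \frac{1 - 9}{8} = \left(- \frac{1}{8}\right) \left(-8\right) = 1$)
$G{\left(Y \right)} = 11 Y^{2}$ ($G{\left(Y \right)} = \left(Y^{2} + Y Y\right) + \left(Y 3\right)^{2} = \left(Y^{2} + Y^{2}\right) + \left(3 Y\right)^{2} = 2 Y^{2} + 9 Y^{2} = 11 Y^{2}$)
$O 43 G{\left(\left(-3\right) 3 \right)} = 1 \cdot 43 \cdot 11 \left(\left(-3\right) 3\right)^{2} = 43 \cdot 11 \left(-9\right)^{2} = 43 \cdot 11 \cdot 81 = 43 \cdot 891 = 38313$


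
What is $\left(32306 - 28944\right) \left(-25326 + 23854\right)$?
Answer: $-4948864$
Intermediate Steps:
$\left(32306 - 28944\right) \left(-25326 + 23854\right) = 3362 \left(-1472\right) = -4948864$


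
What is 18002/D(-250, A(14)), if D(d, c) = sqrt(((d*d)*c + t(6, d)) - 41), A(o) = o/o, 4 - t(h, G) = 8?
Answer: 18002*sqrt(62455)/62455 ≈ 72.034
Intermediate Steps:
t(h, G) = -4 (t(h, G) = 4 - 1*8 = 4 - 8 = -4)
A(o) = 1
D(d, c) = sqrt(-45 + c*d**2) (D(d, c) = sqrt(((d*d)*c - 4) - 41) = sqrt((d**2*c - 4) - 41) = sqrt((c*d**2 - 4) - 41) = sqrt((-4 + c*d**2) - 41) = sqrt(-45 + c*d**2))
18002/D(-250, A(14)) = 18002/(sqrt(-45 + 1*(-250)**2)) = 18002/(sqrt(-45 + 1*62500)) = 18002/(sqrt(-45 + 62500)) = 18002/(sqrt(62455)) = 18002*(sqrt(62455)/62455) = 18002*sqrt(62455)/62455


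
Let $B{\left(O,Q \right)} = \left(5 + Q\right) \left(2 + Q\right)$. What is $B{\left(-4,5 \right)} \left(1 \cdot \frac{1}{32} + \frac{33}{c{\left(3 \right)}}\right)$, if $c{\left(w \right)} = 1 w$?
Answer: $\frac{12355}{16} \approx 772.19$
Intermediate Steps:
$c{\left(w \right)} = w$
$B{\left(O,Q \right)} = \left(2 + Q\right) \left(5 + Q\right)$
$B{\left(-4,5 \right)} \left(1 \cdot \frac{1}{32} + \frac{33}{c{\left(3 \right)}}\right) = \left(10 + 5^{2} + 7 \cdot 5\right) \left(1 \cdot \frac{1}{32} + \frac{33}{3}\right) = \left(10 + 25 + 35\right) \left(1 \cdot \frac{1}{32} + 33 \cdot \frac{1}{3}\right) = 70 \left(\frac{1}{32} + 11\right) = 70 \cdot \frac{353}{32} = \frac{12355}{16}$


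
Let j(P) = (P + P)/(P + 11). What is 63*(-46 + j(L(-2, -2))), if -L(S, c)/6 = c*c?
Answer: -34650/13 ≈ -2665.4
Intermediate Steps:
L(S, c) = -6*c² (L(S, c) = -6*c*c = -6*c²)
j(P) = 2*P/(11 + P) (j(P) = (2*P)/(11 + P) = 2*P/(11 + P))
63*(-46 + j(L(-2, -2))) = 63*(-46 + 2*(-6*(-2)²)/(11 - 6*(-2)²)) = 63*(-46 + 2*(-6*4)/(11 - 6*4)) = 63*(-46 + 2*(-24)/(11 - 24)) = 63*(-46 + 2*(-24)/(-13)) = 63*(-46 + 2*(-24)*(-1/13)) = 63*(-46 + 48/13) = 63*(-550/13) = -34650/13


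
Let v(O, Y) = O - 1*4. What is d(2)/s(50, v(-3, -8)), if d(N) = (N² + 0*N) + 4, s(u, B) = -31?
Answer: -8/31 ≈ -0.25806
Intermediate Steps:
v(O, Y) = -4 + O (v(O, Y) = O - 4 = -4 + O)
d(N) = 4 + N² (d(N) = (N² + 0) + 4 = N² + 4 = 4 + N²)
d(2)/s(50, v(-3, -8)) = (4 + 2²)/(-31) = (4 + 4)*(-1/31) = 8*(-1/31) = -8/31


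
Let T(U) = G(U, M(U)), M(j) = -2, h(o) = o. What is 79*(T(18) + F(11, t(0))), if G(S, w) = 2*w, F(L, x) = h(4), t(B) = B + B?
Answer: 0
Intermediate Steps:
t(B) = 2*B
F(L, x) = 4
T(U) = -4 (T(U) = 2*(-2) = -4)
79*(T(18) + F(11, t(0))) = 79*(-4 + 4) = 79*0 = 0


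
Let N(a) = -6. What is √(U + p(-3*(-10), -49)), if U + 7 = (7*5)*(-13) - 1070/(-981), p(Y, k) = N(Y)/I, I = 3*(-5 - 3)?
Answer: I*√197031343/654 ≈ 21.463*I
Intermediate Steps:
I = -24 (I = 3*(-8) = -24)
p(Y, k) = ¼ (p(Y, k) = -6/(-24) = -6*(-1/24) = ¼)
U = -452152/981 (U = -7 + ((7*5)*(-13) - 1070/(-981)) = -7 + (35*(-13) - 1070*(-1/981)) = -7 + (-455 + 1070/981) = -7 - 445285/981 = -452152/981 ≈ -460.91)
√(U + p(-3*(-10), -49)) = √(-452152/981 + ¼) = √(-1807627/3924) = I*√197031343/654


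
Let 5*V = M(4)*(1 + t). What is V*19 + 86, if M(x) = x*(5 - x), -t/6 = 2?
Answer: -406/5 ≈ -81.200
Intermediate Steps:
t = -12 (t = -6*2 = -12)
V = -44/5 (V = ((4*(5 - 1*4))*(1 - 12))/5 = ((4*(5 - 4))*(-11))/5 = ((4*1)*(-11))/5 = (4*(-11))/5 = (⅕)*(-44) = -44/5 ≈ -8.8000)
V*19 + 86 = -44/5*19 + 86 = -836/5 + 86 = -406/5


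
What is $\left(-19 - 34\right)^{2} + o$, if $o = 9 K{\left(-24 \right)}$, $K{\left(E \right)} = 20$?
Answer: $2989$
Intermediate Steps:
$o = 180$ ($o = 9 \cdot 20 = 180$)
$\left(-19 - 34\right)^{2} + o = \left(-19 - 34\right)^{2} + 180 = \left(-53\right)^{2} + 180 = 2809 + 180 = 2989$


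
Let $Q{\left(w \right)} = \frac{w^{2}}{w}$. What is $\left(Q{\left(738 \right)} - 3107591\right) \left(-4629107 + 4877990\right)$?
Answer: $-773242895199$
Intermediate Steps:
$Q{\left(w \right)} = w$
$\left(Q{\left(738 \right)} - 3107591\right) \left(-4629107 + 4877990\right) = \left(738 - 3107591\right) \left(-4629107 + 4877990\right) = \left(-3106853\right) 248883 = -773242895199$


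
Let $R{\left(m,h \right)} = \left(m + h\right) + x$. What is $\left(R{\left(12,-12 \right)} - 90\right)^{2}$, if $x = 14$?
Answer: $5776$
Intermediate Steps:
$R{\left(m,h \right)} = 14 + h + m$ ($R{\left(m,h \right)} = \left(m + h\right) + 14 = \left(h + m\right) + 14 = 14 + h + m$)
$\left(R{\left(12,-12 \right)} - 90\right)^{2} = \left(\left(14 - 12 + 12\right) - 90\right)^{2} = \left(14 - 90\right)^{2} = \left(-76\right)^{2} = 5776$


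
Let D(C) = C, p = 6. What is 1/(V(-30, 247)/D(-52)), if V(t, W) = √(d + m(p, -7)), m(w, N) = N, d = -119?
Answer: 26*I*√14/21 ≈ 4.6325*I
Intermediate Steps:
V(t, W) = 3*I*√14 (V(t, W) = √(-119 - 7) = √(-126) = 3*I*√14)
1/(V(-30, 247)/D(-52)) = 1/((3*I*√14)/(-52)) = 1/((3*I*√14)*(-1/52)) = 1/(-3*I*√14/52) = 26*I*√14/21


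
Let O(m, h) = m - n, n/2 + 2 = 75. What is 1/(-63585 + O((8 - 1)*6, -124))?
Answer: -1/63689 ≈ -1.5701e-5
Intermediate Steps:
n = 146 (n = -4 + 2*75 = -4 + 150 = 146)
O(m, h) = -146 + m (O(m, h) = m - 1*146 = m - 146 = -146 + m)
1/(-63585 + O((8 - 1)*6, -124)) = 1/(-63585 + (-146 + (8 - 1)*6)) = 1/(-63585 + (-146 + 7*6)) = 1/(-63585 + (-146 + 42)) = 1/(-63585 - 104) = 1/(-63689) = -1/63689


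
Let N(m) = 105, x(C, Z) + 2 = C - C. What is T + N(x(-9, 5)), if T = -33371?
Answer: -33266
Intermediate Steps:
x(C, Z) = -2 (x(C, Z) = -2 + (C - C) = -2 + 0 = -2)
T + N(x(-9, 5)) = -33371 + 105 = -33266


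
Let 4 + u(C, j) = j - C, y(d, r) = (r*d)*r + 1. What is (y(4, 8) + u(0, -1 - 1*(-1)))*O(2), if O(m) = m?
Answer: 506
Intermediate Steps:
y(d, r) = 1 + d*r² (y(d, r) = (d*r)*r + 1 = d*r² + 1 = 1 + d*r²)
u(C, j) = -4 + j - C (u(C, j) = -4 + (j - C) = -4 + j - C)
(y(4, 8) + u(0, -1 - 1*(-1)))*O(2) = ((1 + 4*8²) + (-4 + (-1 - 1*(-1)) - 1*0))*2 = ((1 + 4*64) + (-4 + (-1 + 1) + 0))*2 = ((1 + 256) + (-4 + 0 + 0))*2 = (257 - 4)*2 = 253*2 = 506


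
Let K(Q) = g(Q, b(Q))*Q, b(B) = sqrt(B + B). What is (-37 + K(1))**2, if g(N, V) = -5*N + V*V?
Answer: 1600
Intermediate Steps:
b(B) = sqrt(2)*sqrt(B) (b(B) = sqrt(2*B) = sqrt(2)*sqrt(B))
g(N, V) = V**2 - 5*N (g(N, V) = -5*N + V**2 = V**2 - 5*N)
K(Q) = -3*Q**2 (K(Q) = ((sqrt(2)*sqrt(Q))**2 - 5*Q)*Q = (2*Q - 5*Q)*Q = (-3*Q)*Q = -3*Q**2)
(-37 + K(1))**2 = (-37 - 3*1**2)**2 = (-37 - 3*1)**2 = (-37 - 3)**2 = (-40)**2 = 1600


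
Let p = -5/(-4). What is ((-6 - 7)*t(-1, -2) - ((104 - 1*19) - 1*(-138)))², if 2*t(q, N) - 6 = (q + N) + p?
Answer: 4020025/64 ≈ 62813.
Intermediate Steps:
p = 5/4 (p = -5*(-¼) = 5/4 ≈ 1.2500)
t(q, N) = 29/8 + N/2 + q/2 (t(q, N) = 3 + ((q + N) + 5/4)/2 = 3 + ((N + q) + 5/4)/2 = 3 + (5/4 + N + q)/2 = 3 + (5/8 + N/2 + q/2) = 29/8 + N/2 + q/2)
((-6 - 7)*t(-1, -2) - ((104 - 1*19) - 1*(-138)))² = ((-6 - 7)*(29/8 + (½)*(-2) + (½)*(-1)) - ((104 - 1*19) - 1*(-138)))² = (-13*(29/8 - 1 - ½) - ((104 - 19) + 138))² = (-13*17/8 - (85 + 138))² = (-221/8 - 1*223)² = (-221/8 - 223)² = (-2005/8)² = 4020025/64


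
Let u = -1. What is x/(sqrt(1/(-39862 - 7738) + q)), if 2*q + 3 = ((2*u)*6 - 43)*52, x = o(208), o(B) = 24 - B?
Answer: 3680*I*sqrt(8108588719)/68139401 ≈ 4.8632*I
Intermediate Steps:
x = -184 (x = 24 - 1*208 = 24 - 208 = -184)
q = -2863/2 (q = -3/2 + (((2*(-1))*6 - 43)*52)/2 = -3/2 + ((-2*6 - 43)*52)/2 = -3/2 + ((-12 - 43)*52)/2 = -3/2 + (-55*52)/2 = -3/2 + (1/2)*(-2860) = -3/2 - 1430 = -2863/2 ≈ -1431.5)
x/(sqrt(1/(-39862 - 7738) + q)) = -184/sqrt(1/(-39862 - 7738) - 2863/2) = -184/sqrt(1/(-47600) - 2863/2) = -184/sqrt(-1/47600 - 2863/2) = -184*(-20*I*sqrt(8108588719)/68139401) = -(-3680)*I*sqrt(8108588719)/68139401 = 3680*I*sqrt(8108588719)/68139401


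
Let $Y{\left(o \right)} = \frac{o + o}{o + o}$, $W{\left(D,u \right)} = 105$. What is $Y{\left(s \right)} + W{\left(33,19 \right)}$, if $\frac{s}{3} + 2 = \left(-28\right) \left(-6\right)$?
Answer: $106$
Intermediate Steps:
$s = 498$ ($s = -6 + 3 \left(\left(-28\right) \left(-6\right)\right) = -6 + 3 \cdot 168 = -6 + 504 = 498$)
$Y{\left(o \right)} = 1$ ($Y{\left(o \right)} = \frac{2 o}{2 o} = 2 o \frac{1}{2 o} = 1$)
$Y{\left(s \right)} + W{\left(33,19 \right)} = 1 + 105 = 106$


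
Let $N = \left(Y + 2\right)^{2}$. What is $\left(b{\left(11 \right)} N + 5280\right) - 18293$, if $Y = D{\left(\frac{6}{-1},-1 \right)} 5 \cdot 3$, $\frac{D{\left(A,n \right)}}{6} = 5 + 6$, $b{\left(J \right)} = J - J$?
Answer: $-13013$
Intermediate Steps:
$b{\left(J \right)} = 0$
$D{\left(A,n \right)} = 66$ ($D{\left(A,n \right)} = 6 \left(5 + 6\right) = 6 \cdot 11 = 66$)
$Y = 990$ ($Y = 66 \cdot 5 \cdot 3 = 330 \cdot 3 = 990$)
$N = 984064$ ($N = \left(990 + 2\right)^{2} = 992^{2} = 984064$)
$\left(b{\left(11 \right)} N + 5280\right) - 18293 = \left(0 \cdot 984064 + 5280\right) - 18293 = \left(0 + 5280\right) - 18293 = 5280 - 18293 = -13013$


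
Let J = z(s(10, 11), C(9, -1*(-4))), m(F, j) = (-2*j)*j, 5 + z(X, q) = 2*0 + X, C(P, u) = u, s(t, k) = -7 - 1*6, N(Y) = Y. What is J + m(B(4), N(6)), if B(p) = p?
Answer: -90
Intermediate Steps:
s(t, k) = -13 (s(t, k) = -7 - 6 = -13)
z(X, q) = -5 + X (z(X, q) = -5 + (2*0 + X) = -5 + (0 + X) = -5 + X)
m(F, j) = -2*j**2
J = -18 (J = -5 - 13 = -18)
J + m(B(4), N(6)) = -18 - 2*6**2 = -18 - 2*36 = -18 - 72 = -90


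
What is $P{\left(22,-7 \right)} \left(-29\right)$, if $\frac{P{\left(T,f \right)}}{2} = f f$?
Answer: $-2842$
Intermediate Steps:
$P{\left(T,f \right)} = 2 f^{2}$ ($P{\left(T,f \right)} = 2 f f = 2 f^{2}$)
$P{\left(22,-7 \right)} \left(-29\right) = 2 \left(-7\right)^{2} \left(-29\right) = 2 \cdot 49 \left(-29\right) = 98 \left(-29\right) = -2842$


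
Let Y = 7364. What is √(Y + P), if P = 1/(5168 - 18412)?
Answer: 3*√35879767385/6622 ≈ 85.814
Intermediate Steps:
P = -1/13244 (P = 1/(-13244) = -1/13244 ≈ -7.5506e-5)
√(Y + P) = √(7364 - 1/13244) = √(97528815/13244) = 3*√35879767385/6622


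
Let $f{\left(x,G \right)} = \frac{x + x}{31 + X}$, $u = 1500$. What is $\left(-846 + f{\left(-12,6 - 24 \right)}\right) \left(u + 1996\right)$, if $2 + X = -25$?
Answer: $-2978592$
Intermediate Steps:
$X = -27$ ($X = -2 - 25 = -27$)
$f{\left(x,G \right)} = \frac{x}{2}$ ($f{\left(x,G \right)} = \frac{x + x}{31 - 27} = \frac{2 x}{4} = 2 x \frac{1}{4} = \frac{x}{2}$)
$\left(-846 + f{\left(-12,6 - 24 \right)}\right) \left(u + 1996\right) = \left(-846 + \frac{1}{2} \left(-12\right)\right) \left(1500 + 1996\right) = \left(-846 - 6\right) 3496 = \left(-852\right) 3496 = -2978592$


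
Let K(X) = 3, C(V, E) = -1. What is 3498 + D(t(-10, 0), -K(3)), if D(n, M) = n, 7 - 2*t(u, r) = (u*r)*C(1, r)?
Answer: 7003/2 ≈ 3501.5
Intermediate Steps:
t(u, r) = 7/2 + r*u/2 (t(u, r) = 7/2 - u*r*(-1)/2 = 7/2 - r*u*(-1)/2 = 7/2 - (-1)*r*u/2 = 7/2 + r*u/2)
3498 + D(t(-10, 0), -K(3)) = 3498 + (7/2 + (1/2)*0*(-10)) = 3498 + (7/2 + 0) = 3498 + 7/2 = 7003/2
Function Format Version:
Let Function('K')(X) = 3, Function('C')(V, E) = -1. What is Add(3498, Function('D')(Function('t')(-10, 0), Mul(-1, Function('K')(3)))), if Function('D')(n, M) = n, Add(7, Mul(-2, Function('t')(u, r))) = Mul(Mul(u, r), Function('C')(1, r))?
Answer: Rational(7003, 2) ≈ 3501.5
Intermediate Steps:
Function('t')(u, r) = Add(Rational(7, 2), Mul(Rational(1, 2), r, u)) (Function('t')(u, r) = Add(Rational(7, 2), Mul(Rational(-1, 2), Mul(Mul(u, r), -1))) = Add(Rational(7, 2), Mul(Rational(-1, 2), Mul(Mul(r, u), -1))) = Add(Rational(7, 2), Mul(Rational(-1, 2), Mul(-1, r, u))) = Add(Rational(7, 2), Mul(Rational(1, 2), r, u)))
Add(3498, Function('D')(Function('t')(-10, 0), Mul(-1, Function('K')(3)))) = Add(3498, Add(Rational(7, 2), Mul(Rational(1, 2), 0, -10))) = Add(3498, Add(Rational(7, 2), 0)) = Add(3498, Rational(7, 2)) = Rational(7003, 2)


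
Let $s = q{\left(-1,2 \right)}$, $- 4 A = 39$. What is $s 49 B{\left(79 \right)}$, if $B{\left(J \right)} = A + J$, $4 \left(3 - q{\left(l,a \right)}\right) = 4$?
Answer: $\frac{13573}{2} \approx 6786.5$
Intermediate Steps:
$q{\left(l,a \right)} = 2$ ($q{\left(l,a \right)} = 3 - 1 = 2$)
$A = - \frac{39}{4}$ ($A = \left(- \frac{1}{4}\right) 39 = - \frac{39}{4} \approx -9.75$)
$s = 2$
$B{\left(J \right)} = - \frac{39}{4} + J$
$s 49 B{\left(79 \right)} = 2 \cdot 49 \left(- \frac{39}{4} + 79\right) = 98 \cdot \frac{277}{4} = \frac{13573}{2}$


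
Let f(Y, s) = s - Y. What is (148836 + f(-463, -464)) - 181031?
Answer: -32196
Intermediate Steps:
(148836 + f(-463, -464)) - 181031 = (148836 + (-464 - 1*(-463))) - 181031 = (148836 + (-464 + 463)) - 181031 = (148836 - 1) - 181031 = 148835 - 181031 = -32196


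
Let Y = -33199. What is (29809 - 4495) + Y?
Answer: -7885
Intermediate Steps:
(29809 - 4495) + Y = (29809 - 4495) - 33199 = 25314 - 33199 = -7885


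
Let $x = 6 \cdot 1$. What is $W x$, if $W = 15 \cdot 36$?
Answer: $3240$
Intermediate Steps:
$x = 6$
$W = 540$
$W x = 540 \cdot 6 = 3240$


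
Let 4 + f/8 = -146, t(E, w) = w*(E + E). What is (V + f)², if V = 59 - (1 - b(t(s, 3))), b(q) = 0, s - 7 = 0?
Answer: 1304164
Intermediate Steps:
s = 7 (s = 7 + 0 = 7)
t(E, w) = 2*E*w (t(E, w) = w*(2*E) = 2*E*w)
f = -1200 (f = -32 + 8*(-146) = -32 - 1168 = -1200)
V = 58 (V = 59 - (1 - 1*0) = 59 - (1 + 0) = 59 - 1*1 = 59 - 1 = 58)
(V + f)² = (58 - 1200)² = (-1142)² = 1304164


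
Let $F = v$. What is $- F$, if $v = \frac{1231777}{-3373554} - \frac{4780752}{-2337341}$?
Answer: $- \frac{13249042147651}{7885146079914} \approx -1.6803$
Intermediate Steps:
$v = \frac{13249042147651}{7885146079914}$ ($v = 1231777 \left(- \frac{1}{3373554}\right) - - \frac{4780752}{2337341} = - \frac{1231777}{3373554} + \frac{4780752}{2337341} = \frac{13249042147651}{7885146079914} \approx 1.6803$)
$F = \frac{13249042147651}{7885146079914} \approx 1.6803$
$- F = \left(-1\right) \frac{13249042147651}{7885146079914} = - \frac{13249042147651}{7885146079914}$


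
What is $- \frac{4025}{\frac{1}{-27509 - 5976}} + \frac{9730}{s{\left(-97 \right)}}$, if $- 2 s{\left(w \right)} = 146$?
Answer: $\frac{9838720395}{73} \approx 1.3478 \cdot 10^{8}$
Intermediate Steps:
$s{\left(w \right)} = -73$ ($s{\left(w \right)} = \left(- \frac{1}{2}\right) 146 = -73$)
$- \frac{4025}{\frac{1}{-27509 - 5976}} + \frac{9730}{s{\left(-97 \right)}} = - \frac{4025}{\frac{1}{-27509 - 5976}} + \frac{9730}{-73} = - \frac{4025}{\frac{1}{-33485}} + 9730 \left(- \frac{1}{73}\right) = - \frac{4025}{- \frac{1}{33485}} - \frac{9730}{73} = \left(-4025\right) \left(-33485\right) - \frac{9730}{73} = 134777125 - \frac{9730}{73} = \frac{9838720395}{73}$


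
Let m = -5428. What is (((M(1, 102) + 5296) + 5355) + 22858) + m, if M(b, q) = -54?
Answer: 28027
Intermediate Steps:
(((M(1, 102) + 5296) + 5355) + 22858) + m = (((-54 + 5296) + 5355) + 22858) - 5428 = ((5242 + 5355) + 22858) - 5428 = (10597 + 22858) - 5428 = 33455 - 5428 = 28027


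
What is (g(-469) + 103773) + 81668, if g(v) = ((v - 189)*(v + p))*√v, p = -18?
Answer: 185441 + 320446*I*√469 ≈ 1.8544e+5 + 6.9397e+6*I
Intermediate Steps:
g(v) = √v*(-189 + v)*(-18 + v) (g(v) = ((v - 189)*(v - 18))*√v = ((-189 + v)*(-18 + v))*√v = √v*(-189 + v)*(-18 + v))
(g(-469) + 103773) + 81668 = (√(-469)*(3402 + (-469)² - 207*(-469)) + 103773) + 81668 = ((I*√469)*(3402 + 219961 + 97083) + 103773) + 81668 = ((I*√469)*320446 + 103773) + 81668 = (320446*I*√469 + 103773) + 81668 = (103773 + 320446*I*√469) + 81668 = 185441 + 320446*I*√469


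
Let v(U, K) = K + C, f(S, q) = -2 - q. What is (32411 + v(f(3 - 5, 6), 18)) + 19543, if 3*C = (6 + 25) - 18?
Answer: 155929/3 ≈ 51976.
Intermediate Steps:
C = 13/3 (C = ((6 + 25) - 18)/3 = (31 - 18)/3 = (⅓)*13 = 13/3 ≈ 4.3333)
v(U, K) = 13/3 + K (v(U, K) = K + 13/3 = 13/3 + K)
(32411 + v(f(3 - 5, 6), 18)) + 19543 = (32411 + (13/3 + 18)) + 19543 = (32411 + 67/3) + 19543 = 97300/3 + 19543 = 155929/3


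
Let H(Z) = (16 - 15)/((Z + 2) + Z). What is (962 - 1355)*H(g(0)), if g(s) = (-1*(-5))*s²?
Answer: -393/2 ≈ -196.50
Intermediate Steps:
g(s) = 5*s²
H(Z) = 1/(2 + 2*Z) (H(Z) = 1/((2 + Z) + Z) = 1/(2 + 2*Z))
(962 - 1355)*H(g(0)) = (962 - 1355)*(1/(2*(1 + 5*0²))) = -393/(2*(1 + 5*0)) = -393/(2*(1 + 0)) = -393/(2*1) = -393/2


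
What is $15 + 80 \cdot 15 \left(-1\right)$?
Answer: $-1185$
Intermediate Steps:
$15 + 80 \cdot 15 \left(-1\right) = 15 + 80 \left(-15\right) = 15 - 1200 = -1185$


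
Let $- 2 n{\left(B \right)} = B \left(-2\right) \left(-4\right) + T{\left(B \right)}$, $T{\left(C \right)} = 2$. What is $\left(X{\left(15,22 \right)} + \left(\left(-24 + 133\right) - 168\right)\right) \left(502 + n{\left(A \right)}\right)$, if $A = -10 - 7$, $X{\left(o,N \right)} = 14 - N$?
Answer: $-38123$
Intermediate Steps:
$A = -17$
$n{\left(B \right)} = -1 - 4 B$ ($n{\left(B \right)} = - \frac{B \left(-2\right) \left(-4\right) + 2}{2} = - \frac{- 2 B \left(-4\right) + 2}{2} = - \frac{8 B + 2}{2} = - \frac{2 + 8 B}{2} = -1 - 4 B$)
$\left(X{\left(15,22 \right)} + \left(\left(-24 + 133\right) - 168\right)\right) \left(502 + n{\left(A \right)}\right) = \left(\left(14 - 22\right) + \left(\left(-24 + 133\right) - 168\right)\right) \left(502 - -67\right) = \left(\left(14 - 22\right) + \left(109 - 168\right)\right) \left(502 + \left(-1 + 68\right)\right) = \left(-8 - 59\right) \left(502 + 67\right) = \left(-67\right) 569 = -38123$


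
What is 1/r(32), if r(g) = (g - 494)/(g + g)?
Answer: -32/231 ≈ -0.13853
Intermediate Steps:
r(g) = (-494 + g)/(2*g) (r(g) = (-494 + g)/((2*g)) = (-494 + g)*(1/(2*g)) = (-494 + g)/(2*g))
1/r(32) = 1/((½)*(-494 + 32)/32) = 1/((½)*(1/32)*(-462)) = 1/(-231/32) = -32/231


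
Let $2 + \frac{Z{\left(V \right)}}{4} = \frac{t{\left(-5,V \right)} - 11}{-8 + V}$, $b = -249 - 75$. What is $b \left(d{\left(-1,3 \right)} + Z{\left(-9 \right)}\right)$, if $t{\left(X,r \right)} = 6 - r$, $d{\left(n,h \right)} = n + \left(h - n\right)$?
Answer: $\frac{32724}{17} \approx 1924.9$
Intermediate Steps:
$b = -324$ ($b = -249 - 75 = -324$)
$d{\left(n,h \right)} = h$
$Z{\left(V \right)} = -8 + \frac{4 \left(-5 - V\right)}{-8 + V}$ ($Z{\left(V \right)} = -8 + 4 \frac{\left(6 - V\right) - 11}{-8 + V} = -8 + 4 \frac{-5 - V}{-8 + V} = -8 + \frac{4 \left(-5 - V\right)}{-8 + V}$)
$b \left(d{\left(-1,3 \right)} + Z{\left(-9 \right)}\right) = - 324 \left(3 + \frac{4 \left(11 - -27\right)}{-8 - 9}\right) = - 324 \left(3 + \frac{4 \left(11 + 27\right)}{-17}\right) = - 324 \left(3 + 4 \left(- \frac{1}{17}\right) 38\right) = - 324 \left(3 - \frac{152}{17}\right) = \left(-324\right) \left(- \frac{101}{17}\right) = \frac{32724}{17}$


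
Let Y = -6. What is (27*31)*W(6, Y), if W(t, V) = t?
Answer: 5022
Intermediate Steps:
(27*31)*W(6, Y) = (27*31)*6 = 837*6 = 5022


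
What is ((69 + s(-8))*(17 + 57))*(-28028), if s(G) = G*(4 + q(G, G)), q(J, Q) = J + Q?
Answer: -342221880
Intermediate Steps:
s(G) = G*(4 + 2*G) (s(G) = G*(4 + (G + G)) = G*(4 + 2*G))
((69 + s(-8))*(17 + 57))*(-28028) = ((69 + 2*(-8)*(2 - 8))*(17 + 57))*(-28028) = ((69 + 2*(-8)*(-6))*74)*(-28028) = ((69 + 96)*74)*(-28028) = (165*74)*(-28028) = 12210*(-28028) = -342221880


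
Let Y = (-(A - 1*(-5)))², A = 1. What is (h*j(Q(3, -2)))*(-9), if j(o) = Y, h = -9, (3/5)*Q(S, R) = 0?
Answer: 2916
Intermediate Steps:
Q(S, R) = 0 (Q(S, R) = (5/3)*0 = 0)
Y = 36 (Y = (-(1 - 1*(-5)))² = (-(1 + 5))² = (-1*6)² = (-6)² = 36)
j(o) = 36
(h*j(Q(3, -2)))*(-9) = -9*36*(-9) = -324*(-9) = 2916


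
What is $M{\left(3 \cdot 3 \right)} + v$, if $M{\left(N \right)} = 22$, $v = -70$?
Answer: $-48$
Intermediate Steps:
$M{\left(3 \cdot 3 \right)} + v = 22 - 70 = -48$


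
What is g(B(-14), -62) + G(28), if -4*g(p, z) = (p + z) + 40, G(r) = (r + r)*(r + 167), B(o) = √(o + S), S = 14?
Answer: 21851/2 ≈ 10926.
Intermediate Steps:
B(o) = √(14 + o) (B(o) = √(o + 14) = √(14 + o))
G(r) = 2*r*(167 + r) (G(r) = (2*r)*(167 + r) = 2*r*(167 + r))
g(p, z) = -10 - p/4 - z/4 (g(p, z) = -((p + z) + 40)/4 = -(40 + p + z)/4 = -10 - p/4 - z/4)
g(B(-14), -62) + G(28) = (-10 - √(14 - 14)/4 - ¼*(-62)) + 2*28*(167 + 28) = (-10 - √0/4 + 31/2) + 2*28*195 = (-10 - ¼*0 + 31/2) + 10920 = (-10 + 0 + 31/2) + 10920 = 11/2 + 10920 = 21851/2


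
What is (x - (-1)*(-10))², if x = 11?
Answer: 1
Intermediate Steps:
(x - (-1)*(-10))² = (11 - (-1)*(-10))² = (11 - 1*10)² = (11 - 10)² = 1² = 1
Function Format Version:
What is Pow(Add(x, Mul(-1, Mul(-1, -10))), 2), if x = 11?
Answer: 1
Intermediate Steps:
Pow(Add(x, Mul(-1, Mul(-1, -10))), 2) = Pow(Add(11, Mul(-1, Mul(-1, -10))), 2) = Pow(Add(11, Mul(-1, 10)), 2) = Pow(Add(11, -10), 2) = Pow(1, 2) = 1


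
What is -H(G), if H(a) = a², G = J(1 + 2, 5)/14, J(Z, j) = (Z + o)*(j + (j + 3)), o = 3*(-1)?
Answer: 0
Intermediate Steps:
o = -3
J(Z, j) = (-3 + Z)*(3 + 2*j) (J(Z, j) = (Z - 3)*(j + (j + 3)) = (-3 + Z)*(j + (3 + j)) = (-3 + Z)*(3 + 2*j))
G = 0 (G = (-9 - 6*5 + 3*(1 + 2) + 2*(1 + 2)*5)/14 = (-9 - 30 + 3*3 + 2*3*5)*(1/14) = (-9 - 30 + 9 + 30)*(1/14) = 0*(1/14) = 0)
-H(G) = -1*0² = -1*0 = 0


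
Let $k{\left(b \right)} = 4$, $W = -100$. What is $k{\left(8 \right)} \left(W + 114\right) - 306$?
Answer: $-250$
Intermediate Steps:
$k{\left(8 \right)} \left(W + 114\right) - 306 = 4 \left(-100 + 114\right) - 306 = 4 \cdot 14 - 306 = 56 - 306 = -250$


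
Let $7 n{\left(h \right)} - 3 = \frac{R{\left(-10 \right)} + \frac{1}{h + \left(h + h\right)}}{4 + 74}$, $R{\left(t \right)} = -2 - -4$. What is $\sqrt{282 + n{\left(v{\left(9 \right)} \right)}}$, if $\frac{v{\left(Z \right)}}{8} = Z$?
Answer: $\frac{\sqrt{3031112539}}{3276} \approx 16.806$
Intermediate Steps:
$R{\left(t \right)} = 2$ ($R{\left(t \right)} = -2 + 4 = 2$)
$v{\left(Z \right)} = 8 Z$
$n{\left(h \right)} = \frac{118}{273} + \frac{1}{1638 h}$ ($n{\left(h \right)} = \frac{3}{7} + \frac{\left(2 + \frac{1}{h + \left(h + h\right)}\right) \frac{1}{4 + 74}}{7} = \frac{3}{7} + \frac{\left(2 + \frac{1}{h + 2 h}\right) \frac{1}{78}}{7} = \frac{3}{7} + \frac{\left(2 + \frac{1}{3 h}\right) \frac{1}{78}}{7} = \frac{3}{7} + \frac{\frac{1}{39} + \frac{1}{234 h}}{7} = \frac{3}{7} + \left(\frac{1}{273} + \frac{1}{1638 h}\right) = \frac{118}{273} + \frac{1}{1638 h}$)
$\sqrt{282 + n{\left(v{\left(9 \right)} \right)}} = \sqrt{282 + \frac{1 + 708 \cdot 8 \cdot 9}{1638 \cdot 8 \cdot 9}} = \sqrt{282 + \frac{1 + 708 \cdot 72}{1638 \cdot 72}} = \sqrt{282 + \frac{1}{1638} \cdot \frac{1}{72} \left(1 + 50976\right)} = \sqrt{282 + \frac{1}{1638} \cdot \frac{1}{72} \cdot 50977} = \sqrt{282 + \frac{50977}{117936}} = \sqrt{\frac{33308929}{117936}} = \frac{\sqrt{3031112539}}{3276}$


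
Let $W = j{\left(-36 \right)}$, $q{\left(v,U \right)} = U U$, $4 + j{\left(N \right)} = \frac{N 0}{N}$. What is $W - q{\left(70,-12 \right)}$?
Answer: $-148$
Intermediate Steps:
$j{\left(N \right)} = -4$ ($j{\left(N \right)} = -4 + \frac{N 0}{N} = -4 + \frac{0}{N} = -4 + 0 = -4$)
$q{\left(v,U \right)} = U^{2}$
$W = -4$
$W - q{\left(70,-12 \right)} = -4 - \left(-12\right)^{2} = -4 - 144 = -148$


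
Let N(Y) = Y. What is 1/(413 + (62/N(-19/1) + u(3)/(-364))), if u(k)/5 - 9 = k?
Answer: 1729/708150 ≈ 0.0024416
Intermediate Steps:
u(k) = 45 + 5*k
1/(413 + (62/N(-19/1) + u(3)/(-364))) = 1/(413 + (62/((-19/1)) + (45 + 5*3)/(-364))) = 1/(413 + (62/((-19*1)) + (45 + 15)*(-1/364))) = 1/(413 + (62/(-19) + 60*(-1/364))) = 1/(413 + (62*(-1/19) - 15/91)) = 1/(413 + (-62/19 - 15/91)) = 1/(413 - 5927/1729) = 1/(708150/1729) = 1729/708150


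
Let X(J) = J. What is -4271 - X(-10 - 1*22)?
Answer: -4239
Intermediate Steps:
-4271 - X(-10 - 1*22) = -4271 - (-10 - 1*22) = -4271 - (-10 - 22) = -4271 - 1*(-32) = -4271 + 32 = -4239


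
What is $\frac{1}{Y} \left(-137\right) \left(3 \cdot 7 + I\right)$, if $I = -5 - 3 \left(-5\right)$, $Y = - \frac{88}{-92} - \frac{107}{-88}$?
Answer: $- \frac{8595928}{4397} \approx -1955.0$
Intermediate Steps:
$Y = \frac{4397}{2024}$ ($Y = \left(-88\right) \left(- \frac{1}{92}\right) - - \frac{107}{88} = \frac{22}{23} + \frac{107}{88} = \frac{4397}{2024} \approx 2.1724$)
$I = 10$ ($I = -5 - -15 = -5 + 15 = 10$)
$\frac{1}{Y} \left(-137\right) \left(3 \cdot 7 + I\right) = \frac{1}{\frac{4397}{2024}} \left(-137\right) \left(3 \cdot 7 + 10\right) = \frac{2024}{4397} \left(-137\right) \left(21 + 10\right) = \left(- \frac{277288}{4397}\right) 31 = - \frac{8595928}{4397}$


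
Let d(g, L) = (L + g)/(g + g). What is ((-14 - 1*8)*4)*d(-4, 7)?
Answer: 33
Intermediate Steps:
d(g, L) = (L + g)/(2*g) (d(g, L) = (L + g)/((2*g)) = (L + g)*(1/(2*g)) = (L + g)/(2*g))
((-14 - 1*8)*4)*d(-4, 7) = ((-14 - 1*8)*4)*((1/2)*(7 - 4)/(-4)) = ((-14 - 8)*4)*((1/2)*(-1/4)*3) = -22*4*(-3/8) = -88*(-3/8) = 33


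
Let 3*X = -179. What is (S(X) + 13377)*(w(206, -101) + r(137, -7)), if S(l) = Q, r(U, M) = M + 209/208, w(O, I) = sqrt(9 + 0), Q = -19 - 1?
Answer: -8321411/208 ≈ -40007.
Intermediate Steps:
Q = -20
w(O, I) = 3 (w(O, I) = sqrt(9) = 3)
r(U, M) = 209/208 + M (r(U, M) = M + 209*(1/208) = M + 209/208 = 209/208 + M)
X = -179/3 (X = (1/3)*(-179) = -179/3 ≈ -59.667)
S(l) = -20
(S(X) + 13377)*(w(206, -101) + r(137, -7)) = (-20 + 13377)*(3 + (209/208 - 7)) = 13357*(3 - 1247/208) = 13357*(-623/208) = -8321411/208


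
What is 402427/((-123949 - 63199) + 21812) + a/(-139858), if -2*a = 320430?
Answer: -14896664063/11561781144 ≈ -1.2884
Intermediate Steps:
a = -160215 (a = -½*320430 = -160215)
402427/((-123949 - 63199) + 21812) + a/(-139858) = 402427/((-123949 - 63199) + 21812) - 160215/(-139858) = 402427/(-187148 + 21812) - 160215*(-1/139858) = 402427/(-165336) + 160215/139858 = 402427*(-1/165336) + 160215/139858 = -402427/165336 + 160215/139858 = -14896664063/11561781144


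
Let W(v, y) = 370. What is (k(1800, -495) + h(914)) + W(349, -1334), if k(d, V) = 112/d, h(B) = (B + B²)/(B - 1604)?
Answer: -4357253/5175 ≈ -841.98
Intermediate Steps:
h(B) = (B + B²)/(-1604 + B)
(k(1800, -495) + h(914)) + W(349, -1334) = (112/1800 + 914*(1 + 914)/(-1604 + 914)) + 370 = (112*(1/1800) + 914*915/(-690)) + 370 = (14/225 + 914*(-1/690)*915) + 370 = (14/225 - 27877/23) + 370 = -6272003/5175 + 370 = -4357253/5175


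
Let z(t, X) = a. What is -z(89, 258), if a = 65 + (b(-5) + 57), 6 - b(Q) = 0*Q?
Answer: -128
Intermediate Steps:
b(Q) = 6 (b(Q) = 6 - 0*Q = 6 - 1*0 = 6 + 0 = 6)
a = 128 (a = 65 + (6 + 57) = 65 + 63 = 128)
z(t, X) = 128
-z(89, 258) = -1*128 = -128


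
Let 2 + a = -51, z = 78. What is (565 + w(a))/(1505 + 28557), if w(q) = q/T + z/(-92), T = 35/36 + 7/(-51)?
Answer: 11768905/706637372 ≈ 0.016655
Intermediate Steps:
T = 511/612 (T = 35*(1/36) + 7*(-1/51) = 35/36 - 7/51 = 511/612 ≈ 0.83497)
a = -53 (a = -2 - 51 = -53)
w(q) = -39/46 + 612*q/511 (w(q) = q/(511/612) + 78/(-92) = q*(612/511) + 78*(-1/92) = 612*q/511 - 39/46 = -39/46 + 612*q/511)
(565 + w(a))/(1505 + 28557) = (565 + (-39/46 + (612/511)*(-53)))/(1505 + 28557) = (565 + (-39/46 - 32436/511))/30062 = (565 - 1511985/23506)*(1/30062) = (11768905/23506)*(1/30062) = 11768905/706637372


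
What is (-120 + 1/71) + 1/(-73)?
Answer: -621958/5183 ≈ -120.00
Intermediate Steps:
(-120 + 1/71) + 1/(-73) = (-120 + 1/71) - 1/73 = -8519/71 - 1/73 = -621958/5183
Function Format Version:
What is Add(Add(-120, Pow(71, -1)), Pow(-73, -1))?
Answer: Rational(-621958, 5183) ≈ -120.00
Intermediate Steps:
Add(Add(-120, Pow(71, -1)), Pow(-73, -1)) = Add(Add(-120, Rational(1, 71)), Rational(-1, 73)) = Add(Rational(-8519, 71), Rational(-1, 73)) = Rational(-621958, 5183)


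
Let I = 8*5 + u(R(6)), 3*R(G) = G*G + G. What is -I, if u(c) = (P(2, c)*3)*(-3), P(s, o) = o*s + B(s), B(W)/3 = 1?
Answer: 239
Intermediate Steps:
B(W) = 3 (B(W) = 3*1 = 3)
P(s, o) = 3 + o*s (P(s, o) = o*s + 3 = 3 + o*s)
R(G) = G/3 + G**2/3 (R(G) = (G*G + G)/3 = (G**2 + G)/3 = (G + G**2)/3 = G/3 + G**2/3)
u(c) = -27 - 18*c (u(c) = ((3 + c*2)*3)*(-3) = ((3 + 2*c)*3)*(-3) = (9 + 6*c)*(-3) = -27 - 18*c)
I = -239 (I = 8*5 + (-27 - 6*6*(1 + 6)) = 40 + (-27 - 6*6*7) = 40 + (-27 - 18*14) = 40 + (-27 - 252) = 40 - 279 = -239)
-I = -1*(-239) = 239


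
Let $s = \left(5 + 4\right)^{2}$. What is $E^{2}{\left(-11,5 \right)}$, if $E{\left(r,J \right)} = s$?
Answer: $6561$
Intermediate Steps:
$s = 81$ ($s = 9^{2} = 81$)
$E{\left(r,J \right)} = 81$
$E^{2}{\left(-11,5 \right)} = 81^{2} = 6561$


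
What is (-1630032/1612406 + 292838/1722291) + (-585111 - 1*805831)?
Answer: -1931346627632468308/1388516171073 ≈ -1.3909e+6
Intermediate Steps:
(-1630032/1612406 + 292838/1722291) + (-585111 - 1*805831) = (-1630032*1/1612406 + 292838*(1/1722291)) + (-585111 - 805831) = (-815016/806203 + 292838/1722291) - 1390942 = -1167607847542/1388516171073 - 1390942 = -1931346627632468308/1388516171073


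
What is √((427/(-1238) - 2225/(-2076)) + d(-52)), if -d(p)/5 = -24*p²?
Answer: 7*√2733813168982941/642522 ≈ 569.63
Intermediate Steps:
d(p) = 120*p² (d(p) = -(-120)*p² = 120*p²)
√((427/(-1238) - 2225/(-2076)) + d(-52)) = √((427/(-1238) - 2225/(-2076)) + 120*(-52)²) = √((427*(-1/1238) - 2225*(-1/2076)) + 120*2704) = √((-427/1238 + 2225/2076) + 324480) = √(934049/1285044 + 324480) = √(416972011169/1285044) = 7*√2733813168982941/642522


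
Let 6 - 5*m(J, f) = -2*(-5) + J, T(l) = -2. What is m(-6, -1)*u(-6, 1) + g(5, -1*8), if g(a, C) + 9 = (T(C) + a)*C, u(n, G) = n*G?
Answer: -177/5 ≈ -35.400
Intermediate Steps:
u(n, G) = G*n
m(J, f) = -⅘ - J/5 (m(J, f) = 6/5 - (-2*(-5) + J)/5 = 6/5 - (10 + J)/5 = 6/5 + (-2 - J/5) = -⅘ - J/5)
g(a, C) = -9 + C*(-2 + a) (g(a, C) = -9 + (-2 + a)*C = -9 + C*(-2 + a))
m(-6, -1)*u(-6, 1) + g(5, -1*8) = (-⅘ - ⅕*(-6))*(1*(-6)) + (-9 - (-2)*8 - 1*8*5) = (-⅘ + 6/5)*(-6) + (-9 - 2*(-8) - 8*5) = (⅖)*(-6) + (-9 + 16 - 40) = -12/5 - 33 = -177/5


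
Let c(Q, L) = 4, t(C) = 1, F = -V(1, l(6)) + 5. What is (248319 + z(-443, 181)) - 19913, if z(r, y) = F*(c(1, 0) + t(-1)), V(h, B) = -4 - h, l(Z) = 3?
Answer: 228456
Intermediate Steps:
F = 10 (F = -(-4 - 1*1) + 5 = -(-4 - 1) + 5 = -1*(-5) + 5 = 5 + 5 = 10)
z(r, y) = 50 (z(r, y) = 10*(4 + 1) = 10*5 = 50)
(248319 + z(-443, 181)) - 19913 = (248319 + 50) - 19913 = 248369 - 19913 = 228456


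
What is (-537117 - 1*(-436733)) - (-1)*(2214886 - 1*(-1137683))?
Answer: 3252185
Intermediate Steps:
(-537117 - 1*(-436733)) - (-1)*(2214886 - 1*(-1137683)) = (-537117 + 436733) - (-1)*(2214886 + 1137683) = -100384 - (-1)*3352569 = -100384 - 1*(-3352569) = -100384 + 3352569 = 3252185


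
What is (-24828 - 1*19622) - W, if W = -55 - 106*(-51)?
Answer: -49801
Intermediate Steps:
W = 5351 (W = -55 + 5406 = 5351)
(-24828 - 1*19622) - W = (-24828 - 1*19622) - 1*5351 = (-24828 - 19622) - 5351 = -44450 - 5351 = -49801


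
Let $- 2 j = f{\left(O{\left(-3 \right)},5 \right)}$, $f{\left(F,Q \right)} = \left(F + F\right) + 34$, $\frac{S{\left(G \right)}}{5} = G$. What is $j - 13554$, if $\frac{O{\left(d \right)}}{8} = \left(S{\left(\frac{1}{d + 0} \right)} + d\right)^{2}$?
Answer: $- \frac{123707}{9} \approx -13745.0$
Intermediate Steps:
$S{\left(G \right)} = 5 G$
$O{\left(d \right)} = 8 \left(d + \frac{5}{d}\right)^{2}$ ($O{\left(d \right)} = 8 \left(\frac{5}{d + 0} + d\right)^{2} = 8 \left(\frac{5}{d} + d\right)^{2} = 8 \left(d + \frac{5}{d}\right)^{2}$)
$f{\left(F,Q \right)} = 34 + 2 F$ ($f{\left(F,Q \right)} = 2 F + 34 = 34 + 2 F$)
$j = - \frac{1721}{9}$ ($j = - \frac{34 + 2 \frac{8 \left(5 + \left(-3\right)^{2}\right)^{2}}{9}}{2} = - \frac{34 + 2 \cdot 8 \cdot \frac{1}{9} \left(5 + 9\right)^{2}}{2} = - \frac{34 + 2 \cdot 8 \cdot \frac{1}{9} \cdot 14^{2}}{2} = - \frac{34 + 2 \cdot 8 \cdot \frac{1}{9} \cdot 196}{2} = - \frac{34 + 2 \cdot \frac{1568}{9}}{2} = - \frac{34 + \frac{3136}{9}}{2} = \left(- \frac{1}{2}\right) \frac{3442}{9} = - \frac{1721}{9} \approx -191.22$)
$j - 13554 = - \frac{1721}{9} - 13554 = - \frac{123707}{9}$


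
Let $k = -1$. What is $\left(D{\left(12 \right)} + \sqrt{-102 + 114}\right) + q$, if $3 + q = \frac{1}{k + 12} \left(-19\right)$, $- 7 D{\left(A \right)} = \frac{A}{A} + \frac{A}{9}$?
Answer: $- \frac{167}{33} + 2 \sqrt{3} \approx -1.5965$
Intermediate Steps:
$D{\left(A \right)} = - \frac{1}{7} - \frac{A}{63}$ ($D{\left(A \right)} = - \frac{\frac{A}{A} + \frac{A}{9}}{7} = - \frac{1 + A \frac{1}{9}}{7} = - \frac{1 + \frac{A}{9}}{7} = - \frac{1}{7} - \frac{A}{63}$)
$q = - \frac{52}{11}$ ($q = -3 + \frac{1}{-1 + 12} \left(-19\right) = -3 + \frac{1}{11} \left(-19\right) = -3 - \frac{19}{11} = - \frac{52}{11} \approx -4.7273$)
$\left(D{\left(12 \right)} + \sqrt{-102 + 114}\right) + q = \left(\left(- \frac{1}{7} - \frac{4}{21}\right) + \sqrt{-102 + 114}\right) - \frac{52}{11} = \left(\left(- \frac{1}{7} - \frac{4}{21}\right) + \sqrt{12}\right) - \frac{52}{11} = \left(- \frac{1}{3} + 2 \sqrt{3}\right) - \frac{52}{11} = - \frac{167}{33} + 2 \sqrt{3}$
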